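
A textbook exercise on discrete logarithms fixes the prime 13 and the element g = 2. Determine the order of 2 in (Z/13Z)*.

12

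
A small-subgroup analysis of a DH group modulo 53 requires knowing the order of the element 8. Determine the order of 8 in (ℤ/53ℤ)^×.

52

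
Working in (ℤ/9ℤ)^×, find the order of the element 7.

3

Since 7 ∈ (Z/9Z)^×, its order divides φ(9) = φ(3^2) = 3·(3−1) = 6 = 2 · 3.
Divisors of 6: 1, 2, 3, 6.
Check 7^d mod 9 for each divisor in increasing order:
7^1 ≡ 7 (mod 9)
7^2 ≡ 4 (mod 9)
7^3 ≡ 1 (mod 9) ✓
The smallest such exponent is 3, so the order of 7 is 3.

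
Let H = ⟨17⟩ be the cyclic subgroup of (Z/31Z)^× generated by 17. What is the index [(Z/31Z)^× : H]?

ord(17) | φ(31) = 31 − 1 = 30 = 2 · 3 · 5.
Divisors of 30: 1, 2, 3, 5, 6, 10, 15, 30.
Check 17^d mod 31 for each divisor in increasing order:
17^1 ≡ 17 (mod 31)
17^2 ≡ 10 (mod 31)
17^3 ≡ 15 (mod 31)
17^5 ≡ 26 (mod 31)
17^6 ≡ 8 (mod 31)
17^10 ≡ 25 (mod 31)
17^15 ≡ 30 (mod 31)
17^30 ≡ 1 (mod 31) ✓
So ord_31(17) = 30, hence |⟨17⟩| = 30.
[(Z/31Z)^× : ⟨17⟩] = 30/30 = 1.

1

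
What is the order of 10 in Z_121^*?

ord(10) | φ(121) = φ(11^2) = 11·(11−1) = 110 = 2 · 5 · 11.
Divisors of 110: 1, 2, 5, 10, 11, 22, 55, 110.
Evaluate successive powers at the divisors of 110:
10^1 ≡ 10 (mod 121)
10^2 ≡ 100 (mod 121)
10^5 ≡ 54 (mod 121)
10^10 ≡ 12 (mod 121)
10^11 ≡ 120 (mod 121)
10^22 ≡ 1 (mod 121) ✓
The smallest such exponent is 22, so the order of 10 is 22.

22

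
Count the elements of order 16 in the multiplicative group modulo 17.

φ(17) = 17 − 1 = 16 = 2^4.
Since (Z/17Z)^× is cyclic of order 16, the number of elements of order d is φ(d) when d | 16 and 0 otherwise.
16 = 2^4 divides 16, and φ(16) = 8.

8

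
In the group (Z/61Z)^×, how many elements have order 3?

2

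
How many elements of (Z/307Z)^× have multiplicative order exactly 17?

16

φ(307) = 307 − 1 = 306 = 2 · 3^2 · 17.
(Z/307Z)^× is cyclic (|G| = 306); a cyclic group of order m has exactly φ(d) elements of each order d | m, and none otherwise.
17 | 306, and φ(17) = 17 − 1 = 16.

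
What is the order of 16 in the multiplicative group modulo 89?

ord(16) | φ(89) = 89 − 1 = 88 = 2^3 · 11.
Divisors of 88: 1, 2, 4, 8, 11, 22, 44, 88.
Check 16^d mod 89 for each divisor in increasing order:
16^1 ≡ 16
16^2 ≡ 78
16^4 ≡ 32
16^8 ≡ 45
16^11 ≡ 1
So ord_89(16) = 11.

11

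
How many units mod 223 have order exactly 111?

72

φ(223) = 223 − 1 = 222 = 2 · 3 · 37.
In a cyclic group of order 222, there are φ(d) elements of order d for each divisor d of 222, and zero for non-divisors.
111 = 3 · 37 divides 222, and φ(111) = 72.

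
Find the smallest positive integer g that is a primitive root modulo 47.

5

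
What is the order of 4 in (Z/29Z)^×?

14

By Lagrange's theorem, ord_29(4) divides φ(29) = 29 − 1 = 28 = 2^2 · 7.
Divisors of 28: 1, 2, 4, 7, 14, 28.
Test each divisor d:
4^1 ≡ 4 (mod 29)
4^2 ≡ 16 (mod 29)
4^4 ≡ 24 (mod 29)
4^7 ≡ 28 (mod 29)
4^14 ≡ 1 (mod 29) ✓
Therefore the multiplicative order of 4 modulo 29 is 14.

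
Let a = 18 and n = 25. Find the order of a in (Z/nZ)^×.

4

By Lagrange's theorem, ord_25(18) divides φ(25) = φ(5^2) = 5·(5−1) = 20 = 2^2 · 5.
Divisors of 20: 1, 2, 4, 5, 10, 20.
Check 18^d mod 25 for each divisor in increasing order:
18^1 ≡ 18
18^2 ≡ 24
18^4 ≡ 1
The smallest such exponent is 4, so the order of 18 is 4.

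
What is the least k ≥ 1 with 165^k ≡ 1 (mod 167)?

166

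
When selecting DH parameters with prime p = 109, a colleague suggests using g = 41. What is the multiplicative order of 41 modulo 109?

Since 41 ∈ (Z/109Z)^×, its order divides φ(109) = 109 − 1 = 108 = 2^2 · 3^3.
Divisors of 108: 1, 2, 3, 4, 6, 9, 12, 18, 27, 36, 54, 108.
Evaluate successive powers at the divisors of 108:
41^1 ≡ 41
41^2 ≡ 46
41^3 ≡ 33
41^4 ≡ 45
41^6 ≡ 108
41^9 ≡ 76
41^12 ≡ 1
So ord_109(41) = 12.

12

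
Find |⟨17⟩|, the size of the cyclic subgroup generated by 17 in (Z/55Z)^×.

Since 17 ∈ (Z/55Z)^×, its order divides φ(55) = φ(5·11) = (5−1)·(11−1) = 4·10 = 40 = 2^3 · 5.
Divisors of 40: 1, 2, 4, 5, 8, 10, 20, 40.
Test each divisor d:
17^1 ≡ 17
17^2 ≡ 14
17^4 ≡ 31
17^5 ≡ 32
17^8 ≡ 26
17^10 ≡ 34
17^20 ≡ 1
The smallest such exponent is 20, so the order of 17 is 20.

20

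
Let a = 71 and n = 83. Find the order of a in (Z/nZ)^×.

Since 71 ∈ (Z/83Z)^×, its order divides φ(83) = 83 − 1 = 82 = 2 · 41.
Divisors of 82: 1, 2, 41, 82.
Compute 71^d (mod 83) for the divisors d until we hit 1:
71^1 ≡ 71 (mod 83)
71^2 ≡ 61 (mod 83)
71^41 ≡ 82 (mod 83)
71^82 ≡ 1 (mod 83) ✓
The smallest such exponent is 82, so the order of 71 is 82.

82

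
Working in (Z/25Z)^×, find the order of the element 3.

20

ord(3) | φ(25) = φ(5^2) = 5·(5−1) = 20 = 2^2 · 5.
Divisors of 20: 1, 2, 4, 5, 10, 20.
Check 3^d mod 25 for each divisor in increasing order:
3^1 ≡ 3 (mod 25)
3^2 ≡ 9 (mod 25)
3^4 ≡ 6 (mod 25)
3^5 ≡ 18 (mod 25)
3^10 ≡ 24 (mod 25)
3^20 ≡ 1 (mod 25) ✓
The smallest such exponent is 20, so the order of 3 is 20.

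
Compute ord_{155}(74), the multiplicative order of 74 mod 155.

ord(74) | φ(155) = φ(5·31) = (5−1)·(31−1) = 4·30 = 120 = 2^3 · 3 · 5.
Divisors of 120: 1, 2, 3, 4, 5, 6, 8, 10, 12, 15, 20, 24, 30, 40, 60, 120.
Check 74^d mod 155 for each divisor in increasing order:
74^1 ≡ 74 (mod 155)
74^2 ≡ 51 (mod 155)
74^3 ≡ 54 (mod 155)
74^4 ≡ 121 (mod 155)
74^5 ≡ 119 (mod 155)
74^6 ≡ 126 (mod 155)
74^8 ≡ 71 (mod 155)
74^10 ≡ 56 (mod 155)
74^12 ≡ 66 (mod 155)
74^15 ≡ 154 (mod 155)
74^20 ≡ 36 (mod 155)
74^24 ≡ 16 (mod 155)
74^30 ≡ 1 (mod 155) ✓
The smallest such exponent is 30, so the order of 74 is 30.

30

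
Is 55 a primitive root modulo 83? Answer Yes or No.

Yes

φ(83) = 83 − 1 = 82 = 2 · 41.
It suffices to check that the order of 55 is not a proper divisor of 82: compute 55^(82/q) for q ∈ {2, 41}.
55^41 ≡ 82 (mod 83)  [q = 2: ≢ 1 ✓]
55^2 ≡ 37 (mod 83)  [q = 41: ≢ 1 ✓]
All checks pass, so 55 has order 82 and is a primitive root modulo 83.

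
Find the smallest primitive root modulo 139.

φ(139) = 139 − 1 = 138 = 2 · 3 · 23.
Test candidates g = 2, 3, … against the prime factors q ∈ {2, 3, 23} of φ(139): g is a generator iff g^(138/q) ≢ 1 for every such q.
g = 2: 2^69 ≡ 138; 2^46 ≡ 96; 2^6 ≡ 64 — none is 1, so 2 is a primitive root.
The smallest primitive root modulo 139 is 2.

2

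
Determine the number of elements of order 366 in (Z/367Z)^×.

φ(367) = 367 − 1 = 366 = 2 · 3 · 61.
In a cyclic group of order 366, there are φ(d) elements of order d for each divisor d of 366, and zero for non-divisors.
366 = 2 · 3 · 61 divides 366, and φ(366) = 120.

120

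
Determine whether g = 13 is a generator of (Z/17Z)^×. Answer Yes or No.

φ(17) = 17 − 1 = 16 = 2^4.
An element g generates (Z/17Z)^× iff g^(16/q) ≢ 1 (mod 17) for each prime q ∈ {2}.
13^8 ≡ 1 (mod 17)  [q = 2: ≡ 1 ✗]
Since 13^8 ≡ 1, the order of 13 divides 8 < 16, so 13 is not a primitive root.

No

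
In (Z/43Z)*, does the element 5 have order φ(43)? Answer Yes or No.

φ(43) = 43 − 1 = 42 = 2 · 3 · 7.
5 is a primitive root mod 43 iff 5^(φ(43)/q) ≢ 1 for every prime q | φ(43), i.e. q ∈ {2, 3, 7}.
5^21 ≡ 42 (mod 43)  [q = 2: ≢ 1 ✓]
5^14 ≡ 36 (mod 43)  [q = 3: ≢ 1 ✓]
5^6 ≡ 16 (mod 43)  [q = 7: ≢ 1 ✓]
Every test exponent gives a nontrivial residue, hence 5 generates the full group.

Yes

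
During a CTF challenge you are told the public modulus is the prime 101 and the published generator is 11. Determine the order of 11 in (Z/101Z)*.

100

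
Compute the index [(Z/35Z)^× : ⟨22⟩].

By Lagrange's theorem, ord_35(22) divides φ(35) = φ(5·7) = (5−1)·(7−1) = 4·6 = 24 = 2^3 · 3.
Divisors of 24: 1, 2, 3, 4, 6, 8, 12, 24.
Check 22^d mod 35 for each divisor in increasing order:
22^1 ≡ 22 (mod 35)
22^2 ≡ 29 (mod 35)
22^3 ≡ 8 (mod 35)
22^4 ≡ 1 (mod 35) ✓
The order of 22 is 4, so the subgroup it generates has 4 elements.
The index is φ(35) / ord(22) = 24 / 4 = 6.

6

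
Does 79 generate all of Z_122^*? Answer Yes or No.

φ(122) = φ(2)·φ(61) = 1·60 = 60 = 2^2 · 3 · 5.
It suffices to check that the order of 79 is not a proper divisor of 60: compute 79^(60/q) for q ∈ {2, 3, 5}.
79^30 ≡ 121 (mod 122)  [q = 2: ≢ 1 ✓]
79^20 ≡ 47 (mod 122)  [q = 3: ≢ 1 ✓]
79^12 ≡ 119 (mod 122)  [q = 5: ≢ 1 ✓]
None equal 1, so ord_122(79) = 60: 79 is a primitive root.

Yes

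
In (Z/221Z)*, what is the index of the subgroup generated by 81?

16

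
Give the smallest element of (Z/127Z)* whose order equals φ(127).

φ(127) = 127 − 1 = 126 = 2 · 3^2 · 7.
g is a primitive root iff g^(126/q) ≢ 1 (mod 127) for each prime q ∈ {2, 3, 7}.
g = 2: 2^63 ≡ 1 — hits 1, so not a primitive root.
g = 3: 3^63 ≡ 126; 3^42 ≡ 107; 3^18 ≡ 4 — none is 1, so 3 is a primitive root.
So 3 is the smallest generator of (Z/127Z)^×.

3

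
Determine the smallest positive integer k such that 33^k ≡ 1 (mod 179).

Since 33 ∈ (Z/179Z)^×, its order divides φ(179) = 179 − 1 = 178 = 2 · 89.
Divisors of 178: 1, 2, 89, 178.
Check 33^d mod 179 for each divisor in increasing order:
33^1 ≡ 33
33^2 ≡ 15
33^89 ≡ 178
33^178 ≡ 1
Therefore the multiplicative order of 33 modulo 179 is 178.

178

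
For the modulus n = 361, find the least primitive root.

2

φ(361) = φ(19^2) = 19·(19−1) = 342 = 2 · 3^2 · 19.
g is a primitive root iff g^(342/q) ≢ 1 (mod 361) for each prime q ∈ {2, 3, 19}.
g = 2: 2^171 ≡ 360; 2^114 ≡ 292; 2^18 ≡ 58 — none is 1, so 2 is a primitive root.
The smallest primitive root modulo 361 is 2.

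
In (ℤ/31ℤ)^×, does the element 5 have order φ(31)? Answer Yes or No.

No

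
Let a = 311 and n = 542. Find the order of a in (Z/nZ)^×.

135

By Lagrange's theorem, ord_542(311) divides φ(542) = φ(2)·φ(271) = 1·270 = 270 = 2 · 3^3 · 5.
Divisors of 270: 1, 2, 3, 5, 6, 9, 10, 15, 18, 27, 30, 45, 54, 90, 135, 270.
Compute 311^d (mod 542) for the divisors d until we hit 1:
311^1 ≡ 311 (mod 542)
311^2 ≡ 245 (mod 542)
311^3 ≡ 315 (mod 542)
311^5 ≡ 211 (mod 542)
311^6 ≡ 39 (mod 542)
311^9 ≡ 361 (mod 542)
311^10 ≡ 77 (mod 542)
311^15 ≡ 529 (mod 542)
311^18 ≡ 241 (mod 542)
311^27 ≡ 281 (mod 542)
311^30 ≡ 169 (mod 542)
311^45 ≡ 513 (mod 542)
311^54 ≡ 371 (mod 542)
311^90 ≡ 299 (mod 542)
311^135 ≡ 1 (mod 542) ✓
Hence ord(311) = 135.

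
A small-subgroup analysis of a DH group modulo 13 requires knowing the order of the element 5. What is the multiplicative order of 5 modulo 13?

4

The order of 5 must divide φ(13) = 13 − 1 = 12 = 2^2 · 3.
Divisors of 12: 1, 2, 3, 4, 6, 12.
Check 5^d mod 13 for each divisor in increasing order:
5^1 ≡ 5 (mod 13)
5^2 ≡ 12 (mod 13)
5^3 ≡ 8 (mod 13)
5^4 ≡ 1 (mod 13) ✓
So ord_13(5) = 4.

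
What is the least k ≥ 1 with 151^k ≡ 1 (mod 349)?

The order of 151 must divide φ(349) = 349 − 1 = 348 = 2^2 · 3 · 29.
Divisors of 348: 1, 2, 3, 4, 6, 12, 29, 58, 87, 116, 174, 348.
Compute 151^d (mod 349) for the divisors d until we hit 1:
151^1 ≡ 151
151^2 ≡ 116
151^3 ≡ 66
151^4 ≡ 194
151^6 ≡ 168
151^12 ≡ 304
151^29 ≡ 122
151^58 ≡ 226
151^87 ≡ 1
Therefore the multiplicative order of 151 modulo 349 is 87.

87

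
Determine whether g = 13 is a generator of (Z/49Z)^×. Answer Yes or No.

No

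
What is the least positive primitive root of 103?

5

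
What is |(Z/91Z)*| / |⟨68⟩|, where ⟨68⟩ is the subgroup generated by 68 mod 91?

The order of 68 must divide φ(91) = φ(7·13) = (7−1)·(13−1) = 6·12 = 72 = 2^3 · 3^2.
Divisors of 72: 1, 2, 3, 4, 6, 8, 9, 12, 18, 24, 36, 72.
Compute 68^d (mod 91) for the divisors d until we hit 1:
68^1 ≡ 68
68^2 ≡ 74
68^3 ≡ 27
68^4 ≡ 16
68^6 ≡ 1
The order of 68 is 6, so the subgroup it generates has 6 elements.
The index is φ(91) / ord(68) = 72 / 6 = 12.

12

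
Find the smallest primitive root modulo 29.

2

φ(29) = 29 − 1 = 28 = 2^2 · 7.
Test candidates g = 2, 3, … against the prime factors q ∈ {2, 7} of φ(29): g is a generator iff g^(28/q) ≢ 1 for every such q.
g = 2: 2^14 ≡ 28; 2^4 ≡ 16 — none is 1, so 2 is a primitive root.
The smallest primitive root modulo 29 is 2.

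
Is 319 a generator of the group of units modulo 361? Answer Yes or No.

Yes

φ(361) = φ(19^2) = 19·(19−1) = 342 = 2 · 3^2 · 19.
It suffices to check that the order of 319 is not a proper divisor of 342: compute 319^(342/q) for q ∈ {2, 3, 19}.
319^171 ≡ 360 (mod 361)  [q = 2: ≢ 1 ✓]
319^114 ≡ 68 (mod 361)  [q = 3: ≢ 1 ✓]
319^18 ≡ 286 (mod 361)  [q = 19: ≢ 1 ✓]
None equal 1, so ord_361(319) = 342: 319 is a primitive root.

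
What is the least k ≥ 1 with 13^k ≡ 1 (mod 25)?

By Lagrange's theorem, ord_25(13) divides φ(25) = φ(5^2) = 5·(5−1) = 20 = 2^2 · 5.
Divisors of 20: 1, 2, 4, 5, 10, 20.
Test each divisor d:
13^1 ≡ 13
13^2 ≡ 19
13^4 ≡ 11
13^5 ≡ 18
13^10 ≡ 24
13^20 ≡ 1
The smallest such exponent is 20, so the order of 13 is 20.

20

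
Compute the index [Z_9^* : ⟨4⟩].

2

ord(4) | φ(9) = φ(3^2) = 3·(3−1) = 6 = 2 · 3.
Divisors of 6: 1, 2, 3, 6.
Compute 4^d (mod 9) for the divisors d until we hit 1:
4^1 ≡ 4 (mod 9)
4^2 ≡ 7 (mod 9)
4^3 ≡ 1 (mod 9) ✓
So ord_9(4) = 3, hence |⟨4⟩| = 3.
[(Z/9Z)^× : ⟨4⟩] = 6/3 = 2.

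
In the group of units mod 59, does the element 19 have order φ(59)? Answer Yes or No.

No

φ(59) = 59 − 1 = 58 = 2 · 29.
An element g generates (Z/59Z)^× iff g^(58/q) ≢ 1 (mod 59) for each prime q ∈ {2, 29}.
19^29 ≡ 1 (mod 59)  [q = 2: ≡ 1 ✗]
19^2 ≡ 7 (mod 59)  [q = 29: ≢ 1 ✓]
Since 19^29 ≡ 1, the order of 19 divides 29 < 58, so 19 is not a primitive root.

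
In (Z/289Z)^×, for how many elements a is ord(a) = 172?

0

φ(289) = φ(17^2) = 17·(17−1) = 272 = 2^4 · 17.
In a cyclic group of order 272, there are φ(d) elements of order d for each divisor d of 272, and zero for non-divisors.
172 does not divide 272, so no element of (Z/289Z)^× has order 172.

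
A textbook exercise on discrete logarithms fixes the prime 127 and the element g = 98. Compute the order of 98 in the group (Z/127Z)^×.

63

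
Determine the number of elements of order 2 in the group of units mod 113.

φ(113) = 113 − 1 = 112 = 2^4 · 7.
(Z/113Z)^× is cyclic (|G| = 112); a cyclic group of order m has exactly φ(d) elements of each order d | m, and none otherwise.
2 | 112, and φ(2) = 2 − 1 = 1.

1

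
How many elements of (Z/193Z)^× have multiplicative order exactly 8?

φ(193) = 193 − 1 = 192 = 2^6 · 3.
Since (Z/193Z)^× is cyclic of order 192, the number of elements of order d is φ(d) when d | 192 and 0 otherwise.
8 = 2^3 divides 192, and φ(8) = 4.

4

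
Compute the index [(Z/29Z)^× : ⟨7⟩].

4

ord(7) | φ(29) = 29 − 1 = 28 = 2^2 · 7.
Divisors of 28: 1, 2, 4, 7, 14, 28.
Test each divisor d:
7^1 ≡ 7 (mod 29)
7^2 ≡ 20 (mod 29)
7^4 ≡ 23 (mod 29)
7^7 ≡ 1 (mod 29) ✓
Thus |⟨7⟩| = ord(7) = 7.
Index = |(Z/29Z)^×| / |⟨7⟩| = 28 / 7 = 4.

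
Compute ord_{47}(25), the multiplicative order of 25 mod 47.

ord(25) | φ(47) = 47 − 1 = 46 = 2 · 23.
Divisors of 46: 1, 2, 23, 46.
Check 25^d mod 47 for each divisor in increasing order:
25^1 ≡ 25
25^2 ≡ 14
25^23 ≡ 1
So ord_47(25) = 23.

23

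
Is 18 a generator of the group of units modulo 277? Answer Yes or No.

Yes

φ(277) = 277 − 1 = 276 = 2^2 · 3 · 23.
It suffices to check that the order of 18 is not a proper divisor of 276: compute 18^(276/q) for q ∈ {2, 3, 23}.
18^138 ≡ 276 (mod 277)  [q = 2: ≢ 1 ✓]
18^92 ≡ 116 (mod 277)  [q = 3: ≢ 1 ✓]
18^12 ≡ 211 (mod 277)  [q = 23: ≢ 1 ✓]
None equal 1, so ord_277(18) = 276: 18 is a primitive root.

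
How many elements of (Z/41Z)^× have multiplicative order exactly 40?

16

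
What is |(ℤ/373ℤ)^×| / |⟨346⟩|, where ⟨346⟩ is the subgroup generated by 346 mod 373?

12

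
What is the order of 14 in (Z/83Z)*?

Since 14 ∈ (Z/83Z)^×, its order divides φ(83) = 83 − 1 = 82 = 2 · 41.
Divisors of 82: 1, 2, 41, 82.
Evaluate successive powers at the divisors of 82:
14^1 ≡ 14 (mod 83)
14^2 ≡ 30 (mod 83)
14^41 ≡ 82 (mod 83)
14^82 ≡ 1 (mod 83) ✓
The smallest such exponent is 82, so the order of 14 is 82.

82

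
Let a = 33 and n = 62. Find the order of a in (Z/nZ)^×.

5

Since 33 ∈ (Z/62Z)^×, its order divides φ(62) = φ(2)·φ(31) = 1·30 = 30 = 2 · 3 · 5.
Divisors of 30: 1, 2, 3, 5, 6, 10, 15, 30.
Compute 33^d (mod 62) for the divisors d until we hit 1:
33^1 ≡ 33 (mod 62)
33^2 ≡ 35 (mod 62)
33^3 ≡ 39 (mod 62)
33^5 ≡ 1 (mod 62) ✓
So ord_62(33) = 5.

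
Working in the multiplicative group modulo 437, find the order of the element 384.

99

By Lagrange's theorem, ord_437(384) divides φ(437) = φ(19·23) = (19−1)·(23−1) = 18·22 = 396 = 2^2 · 3^2 · 11.
Divisors of 396: 1, 2, 3, 4, 6, 9, 11, 12, 18, 22, 33, 36, 44, 66, 99, 132, 198, 396.
Evaluate successive powers at the divisors of 396:
384^1 ≡ 384 (mod 437)
384^2 ≡ 187 (mod 437)
384^3 ≡ 140 (mod 437)
384^4 ≡ 9 (mod 437)
384^6 ≡ 372 (mod 437)
384^9 ≡ 77 (mod 437)
384^11 ≡ 415 (mod 437)
384^12 ≡ 292 (mod 437)
384^18 ≡ 248 (mod 437)
384^22 ≡ 47 (mod 437)
384^33 ≡ 277 (mod 437)
384^36 ≡ 324 (mod 437)
384^44 ≡ 24 (mod 437)
384^66 ≡ 254 (mod 437)
384^99 ≡ 1 (mod 437) ✓
The smallest such exponent is 99, so the order of 384 is 99.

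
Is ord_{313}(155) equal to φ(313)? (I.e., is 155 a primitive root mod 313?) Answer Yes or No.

φ(313) = 313 − 1 = 312 = 2^3 · 3 · 13.
Test 155^(312/q) mod 313 for each prime factor q of 312:
155^156 ≡ 1 (mod 313)  [q = 2: ≡ 1 ✗]
155^104 ≡ 214 (mod 313)  [q = 3: ≢ 1 ✓]
155^24 ≡ 44 (mod 313)  [q = 13: ≢ 1 ✓]
The check at q = 2 fails, so 155 generates a proper subgroup.

No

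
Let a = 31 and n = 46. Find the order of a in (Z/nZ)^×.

The order of 31 must divide φ(46) = φ(2)·φ(23) = 1·22 = 22 = 2 · 11.
Divisors of 22: 1, 2, 11, 22.
Evaluate successive powers at the divisors of 22:
31^1 ≡ 31 (mod 46)
31^2 ≡ 41 (mod 46)
31^11 ≡ 1 (mod 46) ✓
Hence ord(31) = 11.

11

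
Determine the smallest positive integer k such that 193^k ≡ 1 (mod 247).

36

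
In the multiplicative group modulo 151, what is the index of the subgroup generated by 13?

1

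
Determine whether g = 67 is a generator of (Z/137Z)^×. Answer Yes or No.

Yes

φ(137) = 137 − 1 = 136 = 2^3 · 17.
Test 67^(136/q) mod 137 for each prime factor q of 136:
67^68 ≡ 136 (mod 137)  [q = 2: ≢ 1 ✓]
67^8 ≡ 115 (mod 137)  [q = 17: ≢ 1 ✓]
All checks pass, so 67 has order 136 and is a primitive root modulo 137.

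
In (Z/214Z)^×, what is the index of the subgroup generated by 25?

2

The order of 25 must divide φ(214) = φ(2)·φ(107) = 1·106 = 106 = 2 · 53.
Divisors of 106: 1, 2, 53, 106.
Evaluate successive powers at the divisors of 106:
25^1 ≡ 25 (mod 214)
25^2 ≡ 197 (mod 214)
25^53 ≡ 1 (mod 214) ✓
The order of 25 is 53, so the subgroup it generates has 53 elements.
The index is φ(214) / ord(25) = 106 / 53 = 2.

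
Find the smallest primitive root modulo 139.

φ(139) = 139 − 1 = 138 = 2 · 3 · 23.
Test candidates g = 2, 3, … against the prime factors q ∈ {2, 3, 23} of φ(139): g is a generator iff g^(138/q) ≢ 1 for every such q.
g = 2: 2^69 ≡ 138; 2^46 ≡ 96; 2^6 ≡ 64 — none is 1, so 2 is a primitive root.
Hence the least primitive root of 139 is 2.

2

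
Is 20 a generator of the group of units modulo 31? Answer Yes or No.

φ(31) = 31 − 1 = 30 = 2 · 3 · 5.
It suffices to check that the order of 20 is not a proper divisor of 30: compute 20^(30/q) for q ∈ {2, 3, 5}.
20^15 ≡ 1 (mod 31)  [q = 2: ≡ 1 ✗]
20^10 ≡ 5 (mod 31)  [q = 3: ≢ 1 ✓]
20^6 ≡ 4 (mod 31)  [q = 5: ≢ 1 ✓]
20^15 ≡ 1 shows ord(20) | 15, strictly less than φ(31); not a primitive root.

No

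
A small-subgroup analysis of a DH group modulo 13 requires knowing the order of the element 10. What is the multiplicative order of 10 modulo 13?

6

ord(10) | φ(13) = 13 − 1 = 12 = 2^2 · 3.
Divisors of 12: 1, 2, 3, 4, 6, 12.
Compute 10^d (mod 13) for the divisors d until we hit 1:
10^1 ≡ 10 (mod 13)
10^2 ≡ 9 (mod 13)
10^3 ≡ 12 (mod 13)
10^4 ≡ 3 (mod 13)
10^6 ≡ 1 (mod 13) ✓
So ord_13(10) = 6.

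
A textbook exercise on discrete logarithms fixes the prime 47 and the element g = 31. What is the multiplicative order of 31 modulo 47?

Since 31 ∈ (Z/47Z)^×, its order divides φ(47) = 47 − 1 = 46 = 2 · 23.
Divisors of 46: 1, 2, 23, 46.
Test each divisor d:
31^1 ≡ 31
31^2 ≡ 21
31^23 ≡ 46
31^46 ≡ 1
The smallest such exponent is 46, so the order of 31 is 46.

46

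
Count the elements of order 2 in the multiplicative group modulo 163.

φ(163) = 163 − 1 = 162 = 2 · 3^4.
Since (Z/163Z)^× is cyclic of order 162, the number of elements of order d is φ(d) when d | 162 and 0 otherwise.
2 | 162, and φ(2) = 2 − 1 = 1.

1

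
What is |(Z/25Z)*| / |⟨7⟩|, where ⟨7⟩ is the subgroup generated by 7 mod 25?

5

Since 7 ∈ (Z/25Z)^×, its order divides φ(25) = φ(5^2) = 5·(5−1) = 20 = 2^2 · 5.
Divisors of 20: 1, 2, 4, 5, 10, 20.
Evaluate successive powers at the divisors of 20:
7^1 ≡ 7
7^2 ≡ 24
7^4 ≡ 1
The order of 7 is 4, so the subgroup it generates has 4 elements.
[(Z/25Z)^× : ⟨7⟩] = 20/4 = 5.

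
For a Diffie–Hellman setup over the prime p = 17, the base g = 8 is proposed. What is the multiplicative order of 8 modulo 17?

8

ord(8) | φ(17) = 17 − 1 = 16 = 2^4.
Divisors of 16: 1, 2, 4, 8, 16.
Check 8^d mod 17 for each divisor in increasing order:
8^1 ≡ 8
8^2 ≡ 13
8^4 ≡ 16
8^8 ≡ 1
So ord_17(8) = 8.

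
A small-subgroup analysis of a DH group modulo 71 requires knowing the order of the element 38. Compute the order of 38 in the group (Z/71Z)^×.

ord(38) | φ(71) = 71 − 1 = 70 = 2 · 5 · 7.
Divisors of 70: 1, 2, 5, 7, 10, 14, 35, 70.
Check 38^d mod 71 for each divisor in increasing order:
38^1 ≡ 38
38^2 ≡ 24
38^5 ≡ 20
38^7 ≡ 54
38^10 ≡ 45
38^14 ≡ 5
38^35 ≡ 1
The smallest such exponent is 35, so the order of 38 is 35.

35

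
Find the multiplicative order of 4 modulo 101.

50

ord(4) | φ(101) = 101 − 1 = 100 = 2^2 · 5^2.
Divisors of 100: 1, 2, 4, 5, 10, 20, 25, 50, 100.
Evaluate successive powers at the divisors of 100:
4^1 ≡ 4
4^2 ≡ 16
4^4 ≡ 54
4^5 ≡ 14
4^10 ≡ 95
4^20 ≡ 36
4^25 ≡ 100
4^50 ≡ 1
The smallest such exponent is 50, so the order of 4 is 50.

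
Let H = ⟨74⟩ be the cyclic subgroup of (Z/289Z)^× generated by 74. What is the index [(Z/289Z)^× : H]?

1

ord(74) | φ(289) = φ(17^2) = 17·(17−1) = 272 = 2^4 · 17.
Divisors of 272: 1, 2, 4, 8, 16, 17, 34, 68, 136, 272.
Compute 74^d (mod 289) for the divisors d until we hit 1:
74^1 ≡ 74 (mod 289)
74^2 ≡ 274 (mod 289)
74^4 ≡ 225 (mod 289)
74^8 ≡ 50 (mod 289)
74^16 ≡ 188 (mod 289)
74^17 ≡ 40 (mod 289)
74^34 ≡ 155 (mod 289)
74^68 ≡ 38 (mod 289)
74^136 ≡ 288 (mod 289)
74^272 ≡ 1 (mod 289) ✓
Thus |⟨74⟩| = ord(74) = 272.
Index = |(Z/289Z)^×| / |⟨74⟩| = 272 / 272 = 1.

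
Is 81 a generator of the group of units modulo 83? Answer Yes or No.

No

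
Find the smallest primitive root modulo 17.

3

φ(17) = 17 − 1 = 16 = 2^4.
Test candidates g = 2, 3, … against the prime factors q ∈ {2} of φ(17): g is a generator iff g^(16/q) ≢ 1 for every such q.
g = 2: 2^8 ≡ 1 — hits 1, so not a primitive root.
g = 3: 3^8 ≡ 16 — none is 1, so 3 is a primitive root.
The smallest primitive root modulo 17 is 3.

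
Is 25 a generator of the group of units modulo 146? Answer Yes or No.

φ(146) = φ(2)·φ(73) = 1·72 = 72 = 2^3 · 3^2.
It suffices to check that the order of 25 is not a proper divisor of 72: compute 25^(72/q) for q ∈ {2, 3}.
25^36 ≡ 1 (mod 146)  [q = 2: ≡ 1 ✗]
25^24 ≡ 137 (mod 146)  [q = 3: ≢ 1 ✓]
Since 25^36 ≡ 1, the order of 25 divides 36 < 72, so 25 is not a primitive root.

No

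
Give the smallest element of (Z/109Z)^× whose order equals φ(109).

6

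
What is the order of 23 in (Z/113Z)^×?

112

The order of 23 must divide φ(113) = 113 − 1 = 112 = 2^4 · 7.
Divisors of 112: 1, 2, 4, 7, 8, 14, 16, 28, 56, 112.
Evaluate successive powers at the divisors of 112:
23^1 ≡ 23 (mod 113)
23^2 ≡ 77 (mod 113)
23^4 ≡ 53 (mod 113)
23^7 ≡ 73 (mod 113)
23^8 ≡ 97 (mod 113)
23^14 ≡ 18 (mod 113)
23^16 ≡ 30 (mod 113)
23^28 ≡ 98 (mod 113)
23^56 ≡ 112 (mod 113)
23^112 ≡ 1 (mod 113) ✓
So ord_113(23) = 112.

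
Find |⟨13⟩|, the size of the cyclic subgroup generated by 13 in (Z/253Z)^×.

110

Since 13 ∈ (Z/253Z)^×, its order divides φ(253) = φ(11·23) = (11−1)·(23−1) = 10·22 = 220 = 2^2 · 5 · 11.
Divisors of 220: 1, 2, 4, 5, 10, 11, 20, 22, 44, 55, 110, 220.
Test each divisor d:
13^1 ≡ 13
13^2 ≡ 169
13^4 ≡ 225
13^5 ≡ 142
13^10 ≡ 177
13^11 ≡ 24
13^20 ≡ 210
13^22 ≡ 70
13^44 ≡ 93
13^55 ≡ 208
13^110 ≡ 1
Therefore the multiplicative order of 13 modulo 253 is 110.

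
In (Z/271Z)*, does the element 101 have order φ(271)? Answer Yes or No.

φ(271) = 271 − 1 = 270 = 2 · 3^3 · 5.
An element g generates (Z/271Z)^× iff g^(270/q) ≢ 1 (mod 271) for each prime q ∈ {2, 3, 5}.
101^135 ≡ 270 (mod 271)  [q = 2: ≢ 1 ✓]
101^90 ≡ 28 (mod 271)  [q = 3: ≢ 1 ✓]
101^54 ≡ 187 (mod 271)  [q = 5: ≢ 1 ✓]
Every test exponent gives a nontrivial residue, hence 101 generates the full group.

Yes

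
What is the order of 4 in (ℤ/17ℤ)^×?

4

ord(4) | φ(17) = 17 − 1 = 16 = 2^4.
Divisors of 16: 1, 2, 4, 8, 16.
Evaluate successive powers at the divisors of 16:
4^1 ≡ 4 (mod 17)
4^2 ≡ 16 (mod 17)
4^4 ≡ 1 (mod 17) ✓
The smallest such exponent is 4, so the order of 4 is 4.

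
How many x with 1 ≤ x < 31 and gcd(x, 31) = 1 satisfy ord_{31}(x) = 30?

8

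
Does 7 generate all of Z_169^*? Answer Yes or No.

φ(169) = φ(13^2) = 13·(13−1) = 156 = 2^2 · 3 · 13.
Test 7^(156/q) mod 169 for each prime factor q of 156:
7^78 ≡ 168 (mod 169)  [q = 2: ≢ 1 ✓]
7^52 ≡ 22 (mod 169)  [q = 3: ≢ 1 ✓]
7^12 ≡ 118 (mod 169)  [q = 13: ≢ 1 ✓]
All checks pass, so 7 has order 156 and is a primitive root modulo 169.

Yes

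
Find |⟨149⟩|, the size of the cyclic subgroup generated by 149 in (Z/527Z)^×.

The order of 149 must divide φ(527) = φ(17·31) = (17−1)·(31−1) = 16·30 = 480 = 2^5 · 3 · 5.
Divisors of 480: 1, 2, 3, 4, 5, 6, 8, 10, 12, 15, 16, 20, 24, 30, 32, 40, 48, 60, 80, 96, 120, 160, 240, 480.
Compute 149^d (mod 527) for the divisors d until we hit 1:
149^1 ≡ 149 (mod 527)
149^2 ≡ 67 (mod 527)
149^3 ≡ 497 (mod 527)
149^4 ≡ 273 (mod 527)
149^5 ≡ 98 (mod 527)
149^6 ≡ 373 (mod 527)
149^8 ≡ 222 (mod 527)
149^10 ≡ 118 (mod 527)
149^12 ≡ 1 (mod 527) ✓
So ord_527(149) = 12.

12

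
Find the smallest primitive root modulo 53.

φ(53) = 53 − 1 = 52 = 2^2 · 13.
g is a primitive root iff g^(52/q) ≢ 1 (mod 53) for each prime q ∈ {2, 13}.
g = 2: 2^26 ≡ 52; 2^4 ≡ 16 — none is 1, so 2 is a primitive root.
So 2 is the smallest generator of (Z/53Z)^×.

2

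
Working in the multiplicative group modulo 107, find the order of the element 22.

The order of 22 must divide φ(107) = 107 − 1 = 106 = 2 · 53.
Divisors of 106: 1, 2, 53, 106.
Check 22^d mod 107 for each divisor in increasing order:
22^1 ≡ 22
22^2 ≡ 56
22^53 ≡ 106
22^106 ≡ 1
Therefore the multiplicative order of 22 modulo 107 is 106.

106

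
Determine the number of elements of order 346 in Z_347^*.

172

φ(347) = 347 − 1 = 346 = 2 · 173.
(Z/347Z)^× is cyclic (|G| = 346); a cyclic group of order m has exactly φ(d) elements of each order d | m, and none otherwise.
346 = 2 · 173 divides 346, and φ(346) = 172.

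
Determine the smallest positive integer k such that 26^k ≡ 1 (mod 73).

Since 26 ∈ (Z/73Z)^×, its order divides φ(73) = 73 − 1 = 72 = 2^3 · 3^2.
Divisors of 72: 1, 2, 3, 4, 6, 8, 9, 12, 18, 24, 36, 72.
Evaluate successive powers at the divisors of 72:
26^1 ≡ 26
26^2 ≡ 19
26^3 ≡ 56
26^4 ≡ 69
26^6 ≡ 70
26^8 ≡ 16
26^9 ≡ 51
26^12 ≡ 9
26^18 ≡ 46
26^24 ≡ 8
26^36 ≡ 72
26^72 ≡ 1
Hence ord(26) = 72.

72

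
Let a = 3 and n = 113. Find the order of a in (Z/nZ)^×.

Since 3 ∈ (Z/113Z)^×, its order divides φ(113) = 113 − 1 = 112 = 2^4 · 7.
Divisors of 112: 1, 2, 4, 7, 8, 14, 16, 28, 56, 112.
Evaluate successive powers at the divisors of 112:
3^1 ≡ 3
3^2 ≡ 9
3^4 ≡ 81
3^7 ≡ 40
3^8 ≡ 7
3^14 ≡ 18
3^16 ≡ 49
3^28 ≡ 98
3^56 ≡ 112
3^112 ≡ 1
The smallest such exponent is 112, so the order of 3 is 112.

112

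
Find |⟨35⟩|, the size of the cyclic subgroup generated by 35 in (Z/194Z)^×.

3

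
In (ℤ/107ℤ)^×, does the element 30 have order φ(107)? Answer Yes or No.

φ(107) = 107 − 1 = 106 = 2 · 53.
30 is a primitive root mod 107 iff 30^(φ(107)/q) ≢ 1 for every prime q | φ(107), i.e. q ∈ {2, 53}.
30^53 ≡ 1 (mod 107)  [q = 2: ≡ 1 ✗]
30^2 ≡ 44 (mod 107)  [q = 53: ≢ 1 ✓]
30^53 ≡ 1 shows ord(30) | 53, strictly less than φ(107); not a primitive root.

No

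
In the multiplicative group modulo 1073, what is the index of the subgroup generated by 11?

By Lagrange's theorem, ord_1073(11) divides φ(1073) = φ(29·37) = (29−1)·(37−1) = 28·36 = 1008 = 2^4 · 3^2 · 7.
Divisors of 1008: 1, 2, 3, 4, 6, 7, 8, 9, 12, 14, 16, 18, 21, 24, 28, 36, 42, 48, 56, 63, 72, 84, 112, 126, 144, 168, 252, 336, 504, 1008.
Test each divisor d:
11^1 ≡ 11
11^2 ≡ 121
11^3 ≡ 258
11^4 ≡ 692
11^6 ≡ 38
11^7 ≡ 418
11^8 ≡ 306
11^9 ≡ 147
11^12 ≡ 371
11^14 ≡ 898
11^16 ≡ 285
11^18 ≡ 149
11^21 ≡ 887
11^24 ≡ 297
11^28 ≡ 581
11^36 ≡ 741
11^42 ≡ 260
11^48 ≡ 223
11^56 ≡ 639
11^63 ≡ 998
11^72 ≡ 778
11^84 ≡ 1
So ord_1073(11) = 84, hence |⟨11⟩| = 84.
Index = |(Z/1073Z)^×| / |⟨11⟩| = 1008 / 84 = 12.

12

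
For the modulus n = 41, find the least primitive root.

φ(41) = 41 − 1 = 40 = 2^3 · 5.
g is a primitive root iff g^(40/q) ≢ 1 (mod 41) for each prime q ∈ {2, 5}.
g = 2: 2^20 ≡ 1 — hits 1, so not a primitive root.
g = 3: 3^20 ≡ 40; 3^8 ≡ 1 — hits 1, so not a primitive root.
g = 4: 4^20 ≡ 1 — hits 1, so not a primitive root.
g = 5: 5^20 ≡ 1 — hits 1, so not a primitive root.
g = 6: 6^20 ≡ 40; 6^8 ≡ 10 — none is 1, so 6 is a primitive root.
Hence the least primitive root of 41 is 6.

6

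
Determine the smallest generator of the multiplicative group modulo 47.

φ(47) = 47 − 1 = 46 = 2 · 23.
Test candidates g = 2, 3, … against the prime factors q ∈ {2, 23} of φ(47): g is a generator iff g^(46/q) ≢ 1 for every such q.
g = 2: 2^23 ≡ 1 — hits 1, so not a primitive root.
g = 3: 3^23 ≡ 1 — hits 1, so not a primitive root.
g = 4: 4^23 ≡ 1 — hits 1, so not a primitive root.
g = 5: 5^23 ≡ 46; 5^2 ≡ 25 — none is 1, so 5 is a primitive root.
The smallest primitive root modulo 47 is 5.

5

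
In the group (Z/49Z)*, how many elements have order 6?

2

φ(49) = φ(7^2) = 7·(7−1) = 42 = 2 · 3 · 7.
Since (Z/49Z)^× is cyclic of order 42, the number of elements of order d is φ(d) when d | 42 and 0 otherwise.
6 = 2 · 3 divides 42, and φ(6) = 2.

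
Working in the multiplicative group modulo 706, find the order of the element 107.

352

Since 107 ∈ (Z/706Z)^×, its order divides φ(706) = φ(2)·φ(353) = 1·352 = 352 = 2^5 · 11.
Divisors of 352: 1, 2, 4, 8, 11, 16, 22, 32, 44, 88, 176, 352.
Check 107^d mod 706 for each divisor in increasing order:
107^1 ≡ 107 (mod 706)
107^2 ≡ 153 (mod 706)
107^4 ≡ 111 (mod 706)
107^8 ≡ 319 (mod 706)
107^11 ≡ 67 (mod 706)
107^16 ≡ 97 (mod 706)
107^22 ≡ 253 (mod 706)
107^32 ≡ 231 (mod 706)
107^44 ≡ 469 (mod 706)
107^88 ≡ 395 (mod 706)
107^176 ≡ 705 (mod 706)
107^352 ≡ 1 (mod 706) ✓
Therefore the multiplicative order of 107 modulo 706 is 352.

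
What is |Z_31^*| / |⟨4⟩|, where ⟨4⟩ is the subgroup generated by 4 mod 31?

6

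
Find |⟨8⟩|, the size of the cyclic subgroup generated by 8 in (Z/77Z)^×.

10

ord(8) | φ(77) = φ(7·11) = (7−1)·(11−1) = 6·10 = 60 = 2^2 · 3 · 5.
Divisors of 60: 1, 2, 3, 4, 5, 6, 10, 12, 15, 20, 30, 60.
Test each divisor d:
8^1 ≡ 8 (mod 77)
8^2 ≡ 64 (mod 77)
8^3 ≡ 50 (mod 77)
8^4 ≡ 15 (mod 77)
8^5 ≡ 43 (mod 77)
8^6 ≡ 36 (mod 77)
8^10 ≡ 1 (mod 77) ✓
Therefore the multiplicative order of 8 modulo 77 is 10.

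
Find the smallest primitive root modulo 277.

5

φ(277) = 277 − 1 = 276 = 2^2 · 3 · 23.
Test candidates g = 2, 3, … against the prime factors q ∈ {2, 3, 23} of φ(277): g is a generator iff g^(276/q) ≢ 1 for every such q.
g = 2: 2^138 ≡ 276; 2^92 ≡ 1 — hits 1, so not a primitive root.
g = 3: 3^138 ≡ 1 — hits 1, so not a primitive root.
g = 4: 4^138 ≡ 1 — hits 1, so not a primitive root.
g = 5: 5^138 ≡ 276; 5^92 ≡ 116; 5^12 ≡ 27 — none is 1, so 5 is a primitive root.
So 5 is the smallest generator of (Z/277Z)^×.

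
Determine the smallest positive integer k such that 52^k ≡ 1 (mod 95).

36

By Lagrange's theorem, ord_95(52) divides φ(95) = φ(5·19) = (5−1)·(19−1) = 4·18 = 72 = 2^3 · 3^2.
Divisors of 72: 1, 2, 3, 4, 6, 8, 9, 12, 18, 24, 36, 72.
Check 52^d mod 95 for each divisor in increasing order:
52^1 ≡ 52 (mod 95)
52^2 ≡ 44 (mod 95)
52^3 ≡ 8 (mod 95)
52^4 ≡ 36 (mod 95)
52^6 ≡ 64 (mod 95)
52^8 ≡ 61 (mod 95)
52^9 ≡ 37 (mod 95)
52^12 ≡ 11 (mod 95)
52^18 ≡ 39 (mod 95)
52^24 ≡ 26 (mod 95)
52^36 ≡ 1 (mod 95) ✓
Therefore the multiplicative order of 52 modulo 95 is 36.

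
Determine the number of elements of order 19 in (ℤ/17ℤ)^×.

0

φ(17) = 17 − 1 = 16 = 2^4.
Since (Z/17Z)^× is cyclic of order 16, the number of elements of order d is φ(d) when d | 16 and 0 otherwise.
Here 16 is not a multiple of 19, so there are no elements of order 19.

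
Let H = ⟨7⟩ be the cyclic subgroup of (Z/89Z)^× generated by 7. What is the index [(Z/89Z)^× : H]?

The order of 7 must divide φ(89) = 89 − 1 = 88 = 2^3 · 11.
Divisors of 88: 1, 2, 4, 8, 11, 22, 44, 88.
Evaluate successive powers at the divisors of 88:
7^1 ≡ 7 (mod 89)
7^2 ≡ 49 (mod 89)
7^4 ≡ 87 (mod 89)
7^8 ≡ 4 (mod 89)
7^11 ≡ 37 (mod 89)
7^22 ≡ 34 (mod 89)
7^44 ≡ 88 (mod 89)
7^88 ≡ 1 (mod 89) ✓
So ord_89(7) = 88, hence |⟨7⟩| = 88.
The index is φ(89) / ord(7) = 88 / 88 = 1.

1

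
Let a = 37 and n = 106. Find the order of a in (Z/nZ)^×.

Since 37 ∈ (Z/106Z)^×, its order divides φ(106) = φ(2)·φ(53) = 1·52 = 52 = 2^2 · 13.
Divisors of 52: 1, 2, 4, 13, 26, 52.
Compute 37^d (mod 106) for the divisors d until we hit 1:
37^1 ≡ 37
37^2 ≡ 97
37^4 ≡ 81
37^13 ≡ 105
37^26 ≡ 1
Therefore the multiplicative order of 37 modulo 106 is 26.

26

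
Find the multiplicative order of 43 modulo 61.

60

The order of 43 must divide φ(61) = 61 − 1 = 60 = 2^2 · 3 · 5.
Divisors of 60: 1, 2, 3, 4, 5, 6, 10, 12, 15, 20, 30, 60.
Test each divisor d:
43^1 ≡ 43
43^2 ≡ 19
43^3 ≡ 24
43^4 ≡ 56
43^5 ≡ 29
43^6 ≡ 27
43^10 ≡ 48
43^12 ≡ 58
43^15 ≡ 50
43^20 ≡ 47
43^30 ≡ 60
43^60 ≡ 1
So ord_61(43) = 60.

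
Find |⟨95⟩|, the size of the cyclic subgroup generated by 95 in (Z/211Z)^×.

105

The order of 95 must divide φ(211) = 211 − 1 = 210 = 2 · 3 · 5 · 7.
Divisors of 210: 1, 2, 3, 5, 6, 7, 10, 14, 15, 21, 30, 35, 42, 70, 105, 210.
Compute 95^d (mod 211) for the divisors d until we hit 1:
95^1 ≡ 95
95^2 ≡ 163
95^3 ≡ 82
95^5 ≡ 73
95^6 ≡ 183
95^7 ≡ 83
95^10 ≡ 54
95^14 ≡ 137
95^15 ≡ 144
95^21 ≡ 188
95^30 ≡ 58
95^35 ≡ 14
95^42 ≡ 107
95^70 ≡ 196
95^105 ≡ 1
Therefore the multiplicative order of 95 modulo 211 is 105.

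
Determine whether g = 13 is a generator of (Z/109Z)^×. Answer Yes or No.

φ(109) = 109 − 1 = 108 = 2^2 · 3^3.
13 is a primitive root mod 109 iff 13^(φ(109)/q) ≢ 1 for every prime q | φ(109), i.e. q ∈ {2, 3}.
13^54 ≡ 108 (mod 109)  [q = 2: ≢ 1 ✓]
13^36 ≡ 63 (mod 109)  [q = 3: ≢ 1 ✓]
All checks pass, so 13 has order 108 and is a primitive root modulo 109.

Yes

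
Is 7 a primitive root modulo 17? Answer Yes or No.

Yes

φ(17) = 17 − 1 = 16 = 2^4.
It suffices to check that the order of 7 is not a proper divisor of 16: compute 7^(16/q) for q ∈ {2}.
7^8 ≡ 16 (mod 17)  [q = 2: ≢ 1 ✓]
None equal 1, so ord_17(7) = 16: 7 is a primitive root.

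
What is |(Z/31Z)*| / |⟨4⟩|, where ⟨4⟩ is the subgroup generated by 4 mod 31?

By Lagrange's theorem, ord_31(4) divides φ(31) = 31 − 1 = 30 = 2 · 3 · 5.
Divisors of 30: 1, 2, 3, 5, 6, 10, 15, 30.
Check 4^d mod 31 for each divisor in increasing order:
4^1 ≡ 4
4^2 ≡ 16
4^3 ≡ 2
4^5 ≡ 1
The order of 4 is 5, so the subgroup it generates has 5 elements.
The index is φ(31) / ord(4) = 30 / 5 = 6.

6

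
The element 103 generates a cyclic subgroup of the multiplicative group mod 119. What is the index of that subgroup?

By Lagrange's theorem, ord_119(103) divides φ(119) = φ(7·17) = (7−1)·(17−1) = 6·16 = 96 = 2^5 · 3.
Divisors of 96: 1, 2, 3, 4, 6, 8, 12, 16, 24, 32, 48, 96.
Test each divisor d:
103^1 ≡ 103
103^2 ≡ 18
103^3 ≡ 69
103^4 ≡ 86
103^6 ≡ 1
Thus |⟨103⟩| = ord(103) = 6.
The index is φ(119) / ord(103) = 96 / 6 = 16.

16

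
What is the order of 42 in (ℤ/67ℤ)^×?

ord(42) | φ(67) = 67 − 1 = 66 = 2 · 3 · 11.
Divisors of 66: 1, 2, 3, 6, 11, 22, 33, 66.
Test each divisor d:
42^1 ≡ 42
42^2 ≡ 22
42^3 ≡ 53
42^6 ≡ 62
42^11 ≡ 66
42^22 ≡ 1
Therefore the multiplicative order of 42 modulo 67 is 22.

22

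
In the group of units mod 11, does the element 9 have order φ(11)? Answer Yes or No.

No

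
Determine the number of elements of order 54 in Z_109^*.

18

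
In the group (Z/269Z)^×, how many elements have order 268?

132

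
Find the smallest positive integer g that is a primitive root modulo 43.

3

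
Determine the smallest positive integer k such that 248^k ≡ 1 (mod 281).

ord(248) | φ(281) = 281 − 1 = 280 = 2^3 · 5 · 7.
Divisors of 280: 1, 2, 4, 5, 7, 8, 10, 14, 20, 28, 35, 40, 56, 70, 140, 280.
Test each divisor d:
248^1 ≡ 248
248^2 ≡ 246
248^4 ≡ 101
248^5 ≡ 39
248^7 ≡ 40
248^8 ≡ 85
248^10 ≡ 116
248^14 ≡ 195
248^20 ≡ 249
248^28 ≡ 90
248^35 ≡ 228
248^40 ≡ 181
248^56 ≡ 232
248^70 ≡ 280
248^140 ≡ 1
The smallest such exponent is 140, so the order of 248 is 140.

140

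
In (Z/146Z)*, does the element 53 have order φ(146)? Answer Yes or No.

Yes

φ(146) = φ(2)·φ(73) = 1·72 = 72 = 2^3 · 3^2.
An element g generates (Z/146Z)^× iff g^(72/q) ≢ 1 (mod 146) for each prime q ∈ {2, 3}.
53^36 ≡ 145 (mod 146)  [q = 2: ≢ 1 ✓]
53^24 ≡ 137 (mod 146)  [q = 3: ≢ 1 ✓]
Every test exponent gives a nontrivial residue, hence 53 generates the full group.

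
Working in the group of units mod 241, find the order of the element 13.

240

The order of 13 must divide φ(241) = 241 − 1 = 240 = 2^4 · 3 · 5.
Divisors of 240: 1, 2, 3, 4, 5, 6, 8, 10, 12, 15, 16, 20, 24, 30, 40, 48, 60, 80, 120, 240.
Test each divisor d:
13^1 ≡ 13
13^2 ≡ 169
13^3 ≡ 28
13^4 ≡ 123
13^5 ≡ 153
13^6 ≡ 61
13^8 ≡ 187
13^10 ≡ 32
13^12 ≡ 106
13^15 ≡ 76
13^16 ≡ 24
13^20 ≡ 60
13^24 ≡ 150
13^30 ≡ 233
13^40 ≡ 226
13^48 ≡ 87
13^60 ≡ 64
13^80 ≡ 225
13^120 ≡ 240
13^240 ≡ 1
The smallest such exponent is 240, so the order of 13 is 240.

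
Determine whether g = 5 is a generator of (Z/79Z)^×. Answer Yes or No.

φ(79) = 79 − 1 = 78 = 2 · 3 · 13.
An element g generates (Z/79Z)^× iff g^(78/q) ≢ 1 (mod 79) for each prime q ∈ {2, 3, 13}.
5^39 ≡ 1 (mod 79)  [q = 2: ≡ 1 ✗]
5^26 ≡ 55 (mod 79)  [q = 3: ≢ 1 ✓]
5^6 ≡ 62 (mod 79)  [q = 13: ≢ 1 ✓]
Since 5^39 ≡ 1, the order of 5 divides 39 < 78, so 5 is not a primitive root.

No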